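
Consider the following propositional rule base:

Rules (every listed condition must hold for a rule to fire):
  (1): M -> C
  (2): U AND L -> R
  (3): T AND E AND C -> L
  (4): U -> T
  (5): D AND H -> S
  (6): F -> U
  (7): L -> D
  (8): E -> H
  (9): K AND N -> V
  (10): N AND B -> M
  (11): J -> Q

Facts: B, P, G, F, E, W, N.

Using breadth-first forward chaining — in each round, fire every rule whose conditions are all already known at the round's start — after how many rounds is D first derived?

4

Round 1 fires (6), (8), (10), giving U, H, M.
Round 2 fires (1), (4), giving C, T.
Round 3 fires (3), giving L.
Round 4 fires (2), (7), giving R, D.
D first appears in round 4.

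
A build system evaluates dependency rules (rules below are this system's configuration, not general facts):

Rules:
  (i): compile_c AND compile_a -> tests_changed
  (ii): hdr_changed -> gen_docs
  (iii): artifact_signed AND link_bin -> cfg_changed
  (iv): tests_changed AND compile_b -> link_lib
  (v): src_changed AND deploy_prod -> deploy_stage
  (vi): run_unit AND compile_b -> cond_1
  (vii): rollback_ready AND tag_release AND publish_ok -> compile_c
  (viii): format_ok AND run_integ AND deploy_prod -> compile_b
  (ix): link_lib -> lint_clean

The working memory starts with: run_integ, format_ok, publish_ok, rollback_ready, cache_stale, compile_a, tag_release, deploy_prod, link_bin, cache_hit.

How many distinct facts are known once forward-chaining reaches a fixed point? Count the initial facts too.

15

Round 1: (vii) [rollback_ready AND tag_release AND publish_ok -> compile_c]; (viii) [format_ok AND run_integ AND deploy_prod -> compile_b]. Adds compile_c, compile_b.
Round 2: (i) [compile_c AND compile_a -> tests_changed]. Adds tests_changed.
Round 3: (iv) [tests_changed AND compile_b -> link_lib]. Adds link_lib.
Round 4: (ix) [link_lib -> lint_clean]. Adds lint_clean.
Closure: {cache_hit, cache_stale, compile_a, compile_b, compile_c, deploy_prod, format_ok, link_bin, link_lib, lint_clean, publish_ok, rollback_ready, run_integ, tag_release, tests_changed} — 15 facts.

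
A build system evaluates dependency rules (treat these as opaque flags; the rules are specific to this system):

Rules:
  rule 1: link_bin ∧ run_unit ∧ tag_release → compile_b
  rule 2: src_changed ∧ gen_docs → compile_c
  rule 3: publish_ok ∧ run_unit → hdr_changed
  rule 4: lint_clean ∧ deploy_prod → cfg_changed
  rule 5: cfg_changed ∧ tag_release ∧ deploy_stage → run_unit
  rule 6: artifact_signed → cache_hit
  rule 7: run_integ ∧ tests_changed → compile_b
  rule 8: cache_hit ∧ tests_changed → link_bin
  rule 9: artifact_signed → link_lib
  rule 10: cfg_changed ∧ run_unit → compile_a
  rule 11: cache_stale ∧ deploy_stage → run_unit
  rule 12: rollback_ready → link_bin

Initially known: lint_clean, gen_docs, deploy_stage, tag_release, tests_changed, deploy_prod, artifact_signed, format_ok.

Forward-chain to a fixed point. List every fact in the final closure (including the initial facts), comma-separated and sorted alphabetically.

artifact_signed, cache_hit, cfg_changed, compile_a, compile_b, deploy_prod, deploy_stage, format_ok, gen_docs, link_bin, link_lib, lint_clean, run_unit, tag_release, tests_changed

Round 1 — rule 4, rule 6, rule 9, derive cfg_changed, cache_hit, link_lib.
Round 2 — rule 5, rule 8, derive run_unit, link_bin.
Round 3 — rule 1, rule 10, derive compile_b, compile_a.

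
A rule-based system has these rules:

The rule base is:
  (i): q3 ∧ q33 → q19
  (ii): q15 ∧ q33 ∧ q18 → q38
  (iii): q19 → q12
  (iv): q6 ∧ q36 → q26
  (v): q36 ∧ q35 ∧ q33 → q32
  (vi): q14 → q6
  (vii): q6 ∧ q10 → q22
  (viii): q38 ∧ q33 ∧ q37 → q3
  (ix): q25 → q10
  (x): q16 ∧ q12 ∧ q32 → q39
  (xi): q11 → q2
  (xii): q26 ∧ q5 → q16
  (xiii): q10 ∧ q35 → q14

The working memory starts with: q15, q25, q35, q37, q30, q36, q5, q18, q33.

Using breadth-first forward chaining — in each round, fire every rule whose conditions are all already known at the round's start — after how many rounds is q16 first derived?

5

Round 1 — (ii), (v), (ix), derive q38, q32, q10.
Round 2 — (viii), (xiii), derive q3, q14.
Round 3 — (i), (vi), derive q19, q6.
Round 4 — (iii), (iv), (vii), derive q12, q26, q22.
Round 5 — (xii), derive q16.
q16 first appears in round 5.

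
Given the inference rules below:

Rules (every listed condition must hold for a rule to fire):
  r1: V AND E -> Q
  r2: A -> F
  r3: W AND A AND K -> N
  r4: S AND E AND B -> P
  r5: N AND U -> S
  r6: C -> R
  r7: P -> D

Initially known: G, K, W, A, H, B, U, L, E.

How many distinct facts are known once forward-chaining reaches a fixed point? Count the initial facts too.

14

Round 1 — r2, r3, derive F, N.
Round 2 — r5, derive S.
Round 3 — r4, derive P.
Round 4 — r7, derive D.
Closure: {A, B, D, E, F, G, H, K, L, N, P, S, U, W} — 14 facts.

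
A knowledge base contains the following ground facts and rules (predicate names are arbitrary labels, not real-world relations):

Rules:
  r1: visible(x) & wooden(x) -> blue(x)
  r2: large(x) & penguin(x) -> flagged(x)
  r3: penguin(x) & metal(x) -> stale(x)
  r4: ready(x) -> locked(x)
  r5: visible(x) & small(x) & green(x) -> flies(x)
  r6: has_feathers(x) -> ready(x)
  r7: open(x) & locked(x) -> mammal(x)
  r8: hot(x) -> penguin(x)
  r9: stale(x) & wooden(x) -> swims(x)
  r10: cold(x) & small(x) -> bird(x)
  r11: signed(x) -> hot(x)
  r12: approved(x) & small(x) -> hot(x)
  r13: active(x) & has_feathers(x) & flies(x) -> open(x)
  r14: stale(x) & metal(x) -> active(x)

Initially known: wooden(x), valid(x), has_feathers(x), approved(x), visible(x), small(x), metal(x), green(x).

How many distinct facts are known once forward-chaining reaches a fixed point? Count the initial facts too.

Round 1 fires r1, r5, r6, r12, giving blue(x), flies(x), ready(x), hot(x).
Round 2 fires r4, r8, giving locked(x), penguin(x).
Round 3 fires r3, giving stale(x).
Round 4 fires r9, r14, giving swims(x), active(x).
Round 5 fires r13, giving open(x).
Round 6 fires r7, giving mammal(x).
Closure: {active(x), approved(x), blue(x), flies(x), green(x), has_feathers(x), hot(x), locked(x), mammal(x), metal(x), open(x), penguin(x), ready(x), small(x), stale(x), swims(x), valid(x), visible(x), wooden(x)} — 19 facts.

19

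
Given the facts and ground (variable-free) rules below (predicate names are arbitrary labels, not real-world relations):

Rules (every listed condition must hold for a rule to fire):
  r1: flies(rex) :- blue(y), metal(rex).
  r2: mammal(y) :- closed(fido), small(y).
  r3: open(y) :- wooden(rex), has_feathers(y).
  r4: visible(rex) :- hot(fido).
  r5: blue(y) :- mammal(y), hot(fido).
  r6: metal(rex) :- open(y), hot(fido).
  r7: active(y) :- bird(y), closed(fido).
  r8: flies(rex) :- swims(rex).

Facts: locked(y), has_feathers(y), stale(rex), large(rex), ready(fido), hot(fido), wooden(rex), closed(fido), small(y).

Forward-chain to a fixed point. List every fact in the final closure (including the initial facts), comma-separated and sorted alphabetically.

blue(y), closed(fido), flies(rex), has_feathers(y), hot(fido), large(rex), locked(y), mammal(y), metal(rex), open(y), ready(fido), small(y), stale(rex), visible(rex), wooden(rex)

Round 1 fires r2, r3, r4, giving mammal(y), open(y), visible(rex).
Round 2 fires r5, r6, giving blue(y), metal(rex).
Round 3 fires r1, giving flies(rex).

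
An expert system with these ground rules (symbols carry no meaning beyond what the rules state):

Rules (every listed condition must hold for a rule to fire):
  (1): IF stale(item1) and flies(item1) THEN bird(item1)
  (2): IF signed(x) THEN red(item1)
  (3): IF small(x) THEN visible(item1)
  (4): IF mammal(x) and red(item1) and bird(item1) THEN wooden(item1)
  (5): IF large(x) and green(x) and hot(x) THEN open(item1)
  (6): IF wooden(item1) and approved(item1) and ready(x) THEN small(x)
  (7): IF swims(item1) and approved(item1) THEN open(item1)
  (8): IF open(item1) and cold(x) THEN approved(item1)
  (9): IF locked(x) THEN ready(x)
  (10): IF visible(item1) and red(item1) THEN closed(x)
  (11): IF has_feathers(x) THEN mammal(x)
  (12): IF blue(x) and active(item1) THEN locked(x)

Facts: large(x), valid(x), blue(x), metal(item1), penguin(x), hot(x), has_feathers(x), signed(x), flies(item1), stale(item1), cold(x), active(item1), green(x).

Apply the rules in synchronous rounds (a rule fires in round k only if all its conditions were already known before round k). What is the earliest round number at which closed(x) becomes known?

Round 1: (1) [IF stale(item1) and flies(item1) THEN bird(item1)]; (2) [IF signed(x) THEN red(item1)]; (5) [IF large(x) and green(x) and hot(x) THEN open(item1)]; (11) [IF has_feathers(x) THEN mammal(x)]; (12) [IF blue(x) and active(item1) THEN locked(x)]. New: bird(item1), red(item1), open(item1), mammal(x), locked(x).
Round 2: (4) [IF mammal(x) and red(item1) and bird(item1) THEN wooden(item1)]; (8) [IF open(item1) and cold(x) THEN approved(item1)]; (9) [IF locked(x) THEN ready(x)]. New: wooden(item1), approved(item1), ready(x).
Round 3: (6) [IF wooden(item1) and approved(item1) and ready(x) THEN small(x)]. New: small(x).
Round 4: (3) [IF small(x) THEN visible(item1)]. New: visible(item1).
Round 5: (10) [IF visible(item1) and red(item1) THEN closed(x)]. New: closed(x).
closed(x) first appears in round 5.

5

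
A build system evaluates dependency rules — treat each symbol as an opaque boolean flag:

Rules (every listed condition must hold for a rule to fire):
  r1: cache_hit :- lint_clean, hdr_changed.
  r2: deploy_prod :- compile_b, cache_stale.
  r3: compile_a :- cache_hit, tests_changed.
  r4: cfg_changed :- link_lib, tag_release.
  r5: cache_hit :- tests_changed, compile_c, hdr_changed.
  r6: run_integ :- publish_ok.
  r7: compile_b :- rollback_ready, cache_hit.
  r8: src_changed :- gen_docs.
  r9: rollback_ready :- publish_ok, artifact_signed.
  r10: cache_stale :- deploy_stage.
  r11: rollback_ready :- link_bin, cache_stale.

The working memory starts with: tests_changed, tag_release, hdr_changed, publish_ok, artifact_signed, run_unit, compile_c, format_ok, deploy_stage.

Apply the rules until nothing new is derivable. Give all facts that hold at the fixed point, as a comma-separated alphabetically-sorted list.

artifact_signed, cache_hit, cache_stale, compile_a, compile_b, compile_c, deploy_prod, deploy_stage, format_ok, hdr_changed, publish_ok, rollback_ready, run_integ, run_unit, tag_release, tests_changed

Round 1 — r5, r6, r9, r10, derive cache_hit, run_integ, rollback_ready, cache_stale.
Round 2 — r3, r7, derive compile_a, compile_b.
Round 3 — r2, derive deploy_prod.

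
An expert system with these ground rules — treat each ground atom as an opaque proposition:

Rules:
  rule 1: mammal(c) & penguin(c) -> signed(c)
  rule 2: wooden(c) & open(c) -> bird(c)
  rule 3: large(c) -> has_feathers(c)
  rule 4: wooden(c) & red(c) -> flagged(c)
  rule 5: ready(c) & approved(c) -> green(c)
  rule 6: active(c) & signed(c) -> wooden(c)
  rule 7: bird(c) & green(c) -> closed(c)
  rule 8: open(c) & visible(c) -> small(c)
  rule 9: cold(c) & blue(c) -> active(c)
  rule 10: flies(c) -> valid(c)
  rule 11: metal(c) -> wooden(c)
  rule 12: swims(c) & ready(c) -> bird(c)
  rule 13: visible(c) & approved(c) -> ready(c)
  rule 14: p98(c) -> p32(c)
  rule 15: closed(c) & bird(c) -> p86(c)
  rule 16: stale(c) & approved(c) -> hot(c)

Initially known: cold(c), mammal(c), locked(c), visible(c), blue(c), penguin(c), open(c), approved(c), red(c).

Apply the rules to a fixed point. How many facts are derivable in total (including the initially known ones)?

19

[1] rule 1 [mammal(c) & penguin(c) -> signed(c)]; rule 8 [open(c) & visible(c) -> small(c)]; rule 9 [cold(c) & blue(c) -> active(c)]; rule 13 [visible(c) & approved(c) -> ready(c)]. ⇒ new: signed(c), small(c), active(c), ready(c).
[2] rule 5 [ready(c) & approved(c) -> green(c)]; rule 6 [active(c) & signed(c) -> wooden(c)]. ⇒ new: green(c), wooden(c).
[3] rule 2 [wooden(c) & open(c) -> bird(c)]; rule 4 [wooden(c) & red(c) -> flagged(c)]. ⇒ new: bird(c), flagged(c).
[4] rule 7 [bird(c) & green(c) -> closed(c)]. ⇒ new: closed(c).
[5] rule 15 [closed(c) & bird(c) -> p86(c)]. ⇒ new: p86(c).
Closure: {active(c), approved(c), bird(c), blue(c), closed(c), cold(c), flagged(c), green(c), locked(c), mammal(c), open(c), p86(c), penguin(c), ready(c), red(c), signed(c), small(c), visible(c), wooden(c)} — 19 facts.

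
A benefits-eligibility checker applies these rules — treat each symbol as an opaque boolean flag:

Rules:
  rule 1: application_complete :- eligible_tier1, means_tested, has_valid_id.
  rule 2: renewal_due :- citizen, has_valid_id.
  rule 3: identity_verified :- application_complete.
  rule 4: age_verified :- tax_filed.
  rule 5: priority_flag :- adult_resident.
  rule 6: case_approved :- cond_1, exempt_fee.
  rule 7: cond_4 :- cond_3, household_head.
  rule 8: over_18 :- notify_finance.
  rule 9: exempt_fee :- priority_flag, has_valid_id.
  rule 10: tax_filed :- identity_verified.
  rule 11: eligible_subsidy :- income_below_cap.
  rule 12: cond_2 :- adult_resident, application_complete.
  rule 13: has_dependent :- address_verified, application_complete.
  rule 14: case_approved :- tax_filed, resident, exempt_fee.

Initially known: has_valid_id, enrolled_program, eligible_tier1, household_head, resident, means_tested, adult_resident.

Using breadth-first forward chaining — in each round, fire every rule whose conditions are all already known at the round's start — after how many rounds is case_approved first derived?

Round 1 — rule 1, rule 5, derive application_complete, priority_flag.
Round 2 — rule 3, rule 9, rule 12, derive identity_verified, exempt_fee, cond_2.
Round 3 — rule 10, derive tax_filed.
Round 4 — rule 4, rule 14, derive age_verified, case_approved.
case_approved first appears in round 4.

4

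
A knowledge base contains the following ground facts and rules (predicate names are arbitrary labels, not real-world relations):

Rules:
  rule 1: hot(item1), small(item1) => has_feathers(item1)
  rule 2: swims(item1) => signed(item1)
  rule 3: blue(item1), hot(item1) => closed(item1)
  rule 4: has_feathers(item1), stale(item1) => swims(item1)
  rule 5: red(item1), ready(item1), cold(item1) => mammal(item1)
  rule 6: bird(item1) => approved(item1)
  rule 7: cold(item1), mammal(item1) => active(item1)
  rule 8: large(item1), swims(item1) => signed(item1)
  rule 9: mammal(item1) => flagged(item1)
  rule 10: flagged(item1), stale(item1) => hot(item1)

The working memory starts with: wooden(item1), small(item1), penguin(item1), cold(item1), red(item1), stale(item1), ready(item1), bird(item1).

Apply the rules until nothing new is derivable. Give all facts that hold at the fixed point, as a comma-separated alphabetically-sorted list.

active(item1), approved(item1), bird(item1), cold(item1), flagged(item1), has_feathers(item1), hot(item1), mammal(item1), penguin(item1), ready(item1), red(item1), signed(item1), small(item1), stale(item1), swims(item1), wooden(item1)

[1] rule 5 [red(item1), ready(item1), cold(item1) => mammal(item1)]; rule 6 [bird(item1) => approved(item1)]. ⇒ new: mammal(item1), approved(item1).
[2] rule 7 [cold(item1), mammal(item1) => active(item1)]; rule 9 [mammal(item1) => flagged(item1)]. ⇒ new: active(item1), flagged(item1).
[3] rule 10 [flagged(item1), stale(item1) => hot(item1)]. ⇒ new: hot(item1).
[4] rule 1 [hot(item1), small(item1) => has_feathers(item1)]. ⇒ new: has_feathers(item1).
[5] rule 4 [has_feathers(item1), stale(item1) => swims(item1)]. ⇒ new: swims(item1).
[6] rule 2 [swims(item1) => signed(item1)]. ⇒ new: signed(item1).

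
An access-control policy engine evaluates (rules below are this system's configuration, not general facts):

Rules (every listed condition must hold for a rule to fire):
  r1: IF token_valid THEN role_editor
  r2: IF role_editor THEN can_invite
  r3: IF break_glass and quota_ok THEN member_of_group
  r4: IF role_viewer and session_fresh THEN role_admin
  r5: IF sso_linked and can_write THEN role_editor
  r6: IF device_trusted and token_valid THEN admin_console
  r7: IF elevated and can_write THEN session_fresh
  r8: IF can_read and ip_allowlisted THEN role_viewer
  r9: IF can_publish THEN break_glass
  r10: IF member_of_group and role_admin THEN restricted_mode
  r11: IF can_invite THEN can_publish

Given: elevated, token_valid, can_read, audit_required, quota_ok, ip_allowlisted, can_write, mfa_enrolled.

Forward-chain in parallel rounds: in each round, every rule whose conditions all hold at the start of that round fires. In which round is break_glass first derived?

Round 1: r1 [IF token_valid THEN role_editor]; r7 [IF elevated and can_write THEN session_fresh]; r8 [IF can_read and ip_allowlisted THEN role_viewer]. New: role_editor, session_fresh, role_viewer.
Round 2: r2 [IF role_editor THEN can_invite]; r4 [IF role_viewer and session_fresh THEN role_admin]. New: can_invite, role_admin.
Round 3: r11 [IF can_invite THEN can_publish]. New: can_publish.
Round 4: r9 [IF can_publish THEN break_glass]. New: break_glass.
break_glass first appears in round 4.

4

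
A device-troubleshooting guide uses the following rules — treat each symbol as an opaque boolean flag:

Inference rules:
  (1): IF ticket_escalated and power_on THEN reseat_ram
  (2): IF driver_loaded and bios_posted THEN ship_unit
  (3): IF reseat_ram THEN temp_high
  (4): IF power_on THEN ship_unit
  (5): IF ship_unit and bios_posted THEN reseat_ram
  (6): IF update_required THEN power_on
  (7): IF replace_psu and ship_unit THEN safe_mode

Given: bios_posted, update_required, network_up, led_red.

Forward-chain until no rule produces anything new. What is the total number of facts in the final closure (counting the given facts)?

8

Round 1: (6) [IF update_required THEN power_on]. New: power_on.
Round 2: (4) [IF power_on THEN ship_unit]. New: ship_unit.
Round 3: (5) [IF ship_unit and bios_posted THEN reseat_ram]. New: reseat_ram.
Round 4: (3) [IF reseat_ram THEN temp_high]. New: temp_high.
Closure: {bios_posted, led_red, network_up, power_on, reseat_ram, ship_unit, temp_high, update_required} — 8 facts.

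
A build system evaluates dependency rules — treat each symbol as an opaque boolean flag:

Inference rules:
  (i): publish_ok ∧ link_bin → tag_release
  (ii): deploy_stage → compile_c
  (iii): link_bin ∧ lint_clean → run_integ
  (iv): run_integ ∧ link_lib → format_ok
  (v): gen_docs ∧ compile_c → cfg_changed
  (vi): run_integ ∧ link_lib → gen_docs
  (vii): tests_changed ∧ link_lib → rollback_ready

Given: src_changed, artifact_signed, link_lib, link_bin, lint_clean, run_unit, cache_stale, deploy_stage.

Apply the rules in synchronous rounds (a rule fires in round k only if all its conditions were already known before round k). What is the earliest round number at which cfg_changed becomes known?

Round 1: (ii) [deploy_stage → compile_c]; (iii) [link_bin ∧ lint_clean → run_integ]. New: compile_c, run_integ.
Round 2: (iv) [run_integ ∧ link_lib → format_ok]; (vi) [run_integ ∧ link_lib → gen_docs]. New: format_ok, gen_docs.
Round 3: (v) [gen_docs ∧ compile_c → cfg_changed]. New: cfg_changed.
cfg_changed first appears in round 3.

3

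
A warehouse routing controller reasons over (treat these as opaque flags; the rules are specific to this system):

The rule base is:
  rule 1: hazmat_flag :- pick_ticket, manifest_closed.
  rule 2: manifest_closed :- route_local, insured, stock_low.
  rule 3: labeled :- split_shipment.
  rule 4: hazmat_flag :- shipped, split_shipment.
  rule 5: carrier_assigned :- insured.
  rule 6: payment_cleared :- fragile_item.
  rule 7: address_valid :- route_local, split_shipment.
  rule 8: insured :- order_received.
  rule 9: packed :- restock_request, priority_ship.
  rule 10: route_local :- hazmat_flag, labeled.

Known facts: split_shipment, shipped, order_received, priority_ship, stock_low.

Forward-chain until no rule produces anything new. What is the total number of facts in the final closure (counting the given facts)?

Round 1 fires rule 3, rule 4, rule 8, giving labeled, hazmat_flag, insured.
Round 2 fires rule 5, rule 10, giving carrier_assigned, route_local.
Round 3 fires rule 2, rule 7, giving manifest_closed, address_valid.
Closure: {address_valid, carrier_assigned, hazmat_flag, insured, labeled, manifest_closed, order_received, priority_ship, route_local, shipped, split_shipment, stock_low} — 12 facts.

12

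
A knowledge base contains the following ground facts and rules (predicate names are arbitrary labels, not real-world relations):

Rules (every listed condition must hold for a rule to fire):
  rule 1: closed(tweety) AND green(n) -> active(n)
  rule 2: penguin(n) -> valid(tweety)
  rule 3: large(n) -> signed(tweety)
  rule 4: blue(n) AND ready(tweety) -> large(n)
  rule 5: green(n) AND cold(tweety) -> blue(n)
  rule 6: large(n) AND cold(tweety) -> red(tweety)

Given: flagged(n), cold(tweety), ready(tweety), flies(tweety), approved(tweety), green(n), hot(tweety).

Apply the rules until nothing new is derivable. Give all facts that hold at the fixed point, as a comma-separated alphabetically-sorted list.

approved(tweety), blue(n), cold(tweety), flagged(n), flies(tweety), green(n), hot(tweety), large(n), ready(tweety), red(tweety), signed(tweety)

Round 1 fires rule 5, giving blue(n).
Round 2 fires rule 4, giving large(n).
Round 3 fires rule 3, rule 6, giving signed(tweety), red(tweety).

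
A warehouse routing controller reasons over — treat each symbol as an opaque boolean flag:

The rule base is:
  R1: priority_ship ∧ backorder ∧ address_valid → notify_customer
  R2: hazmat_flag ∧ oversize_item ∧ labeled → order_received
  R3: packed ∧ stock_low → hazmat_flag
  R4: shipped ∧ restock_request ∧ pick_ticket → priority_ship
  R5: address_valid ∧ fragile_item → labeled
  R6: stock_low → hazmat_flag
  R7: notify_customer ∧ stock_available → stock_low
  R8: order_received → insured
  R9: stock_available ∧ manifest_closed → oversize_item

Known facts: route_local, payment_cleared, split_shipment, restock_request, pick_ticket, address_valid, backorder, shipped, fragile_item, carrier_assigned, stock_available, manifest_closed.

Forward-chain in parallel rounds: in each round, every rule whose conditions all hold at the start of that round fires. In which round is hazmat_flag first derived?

4

Round 1: R4 [shipped ∧ restock_request ∧ pick_ticket → priority_ship]; R5 [address_valid ∧ fragile_item → labeled]; R9 [stock_available ∧ manifest_closed → oversize_item]. New: priority_ship, labeled, oversize_item.
Round 2: R1 [priority_ship ∧ backorder ∧ address_valid → notify_customer]. New: notify_customer.
Round 3: R7 [notify_customer ∧ stock_available → stock_low]. New: stock_low.
Round 4: R6 [stock_low → hazmat_flag]. New: hazmat_flag.
hazmat_flag first appears in round 4.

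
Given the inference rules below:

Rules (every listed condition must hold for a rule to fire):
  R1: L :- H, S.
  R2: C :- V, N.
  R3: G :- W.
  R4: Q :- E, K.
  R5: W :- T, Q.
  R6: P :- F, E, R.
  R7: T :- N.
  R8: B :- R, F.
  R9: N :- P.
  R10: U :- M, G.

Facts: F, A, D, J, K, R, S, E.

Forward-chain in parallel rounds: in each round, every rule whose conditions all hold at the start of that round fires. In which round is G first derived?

Round 1: R4 [Q :- E, K.]; R6 [P :- F, E, R.]; R8 [B :- R, F.]. Adds Q, P, B.
Round 2: R9 [N :- P.]. Adds N.
Round 3: R7 [T :- N.]. Adds T.
Round 4: R5 [W :- T, Q.]. Adds W.
Round 5: R3 [G :- W.]. Adds G.
G first appears in round 5.

5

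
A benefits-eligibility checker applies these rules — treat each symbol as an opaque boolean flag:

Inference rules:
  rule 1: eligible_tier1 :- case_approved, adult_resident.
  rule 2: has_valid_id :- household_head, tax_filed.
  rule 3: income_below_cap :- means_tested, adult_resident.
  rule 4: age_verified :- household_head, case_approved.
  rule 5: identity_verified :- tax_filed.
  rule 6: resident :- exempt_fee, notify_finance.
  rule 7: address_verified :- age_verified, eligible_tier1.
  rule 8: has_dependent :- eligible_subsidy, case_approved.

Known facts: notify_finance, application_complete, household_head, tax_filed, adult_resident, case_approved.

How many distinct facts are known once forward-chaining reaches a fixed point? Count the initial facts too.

Round 1 fires rule 1, rule 2, rule 4, rule 5, giving eligible_tier1, has_valid_id, age_verified, identity_verified.
Round 2 fires rule 7, giving address_verified.
Closure: {address_verified, adult_resident, age_verified, application_complete, case_approved, eligible_tier1, has_valid_id, household_head, identity_verified, notify_finance, tax_filed} — 11 facts.

11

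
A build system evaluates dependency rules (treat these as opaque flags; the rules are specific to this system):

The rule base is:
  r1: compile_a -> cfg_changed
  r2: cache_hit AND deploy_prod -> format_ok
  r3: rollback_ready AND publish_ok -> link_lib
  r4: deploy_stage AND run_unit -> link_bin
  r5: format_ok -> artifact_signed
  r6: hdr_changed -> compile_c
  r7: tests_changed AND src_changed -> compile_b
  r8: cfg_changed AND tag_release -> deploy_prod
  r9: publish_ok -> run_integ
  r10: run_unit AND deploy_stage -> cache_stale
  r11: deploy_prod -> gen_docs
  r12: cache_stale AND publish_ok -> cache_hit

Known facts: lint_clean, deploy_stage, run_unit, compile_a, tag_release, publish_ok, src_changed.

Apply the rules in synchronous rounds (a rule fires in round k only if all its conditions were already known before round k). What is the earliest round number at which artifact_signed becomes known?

4

Round 1 — r1, r4, r9, r10, derive cfg_changed, link_bin, run_integ, cache_stale.
Round 2 — r8, r12, derive deploy_prod, cache_hit.
Round 3 — r2, r11, derive format_ok, gen_docs.
Round 4 — r5, derive artifact_signed.
artifact_signed first appears in round 4.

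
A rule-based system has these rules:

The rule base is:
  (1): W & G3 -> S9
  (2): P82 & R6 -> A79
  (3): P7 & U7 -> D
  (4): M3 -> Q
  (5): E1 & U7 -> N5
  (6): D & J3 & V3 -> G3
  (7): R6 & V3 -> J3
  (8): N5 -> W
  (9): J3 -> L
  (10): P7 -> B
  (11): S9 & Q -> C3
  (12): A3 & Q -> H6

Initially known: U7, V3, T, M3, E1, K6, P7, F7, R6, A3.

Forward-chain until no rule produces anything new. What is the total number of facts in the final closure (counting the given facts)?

21

Round 1 — (3), (4), (5), (7), (10), derive D, Q, N5, J3, B.
Round 2 — (6), (8), (9), (12), derive G3, W, L, H6.
Round 3 — (1), derive S9.
Round 4 — (11), derive C3.
Closure: {A3, B, C3, D, E1, F7, G3, H6, J3, K6, L, M3, N5, P7, Q, R6, S9, T, U7, V3, W} — 21 facts.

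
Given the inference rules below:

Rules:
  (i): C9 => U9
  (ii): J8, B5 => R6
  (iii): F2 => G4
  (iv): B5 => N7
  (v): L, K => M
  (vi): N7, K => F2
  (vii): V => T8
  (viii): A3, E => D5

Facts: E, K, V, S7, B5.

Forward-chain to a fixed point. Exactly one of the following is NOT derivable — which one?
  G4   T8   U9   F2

U9

Round 1: (iv) [B5 => N7]; (vii) [V => T8]. New: N7, T8.
Round 2: (vi) [N7, K => F2]. New: F2.
Round 3: (iii) [F2 => G4]. New: G4.
Derived: T8 (round 1), G4 (round 3), F2 (round 2). U9 never appears in any round.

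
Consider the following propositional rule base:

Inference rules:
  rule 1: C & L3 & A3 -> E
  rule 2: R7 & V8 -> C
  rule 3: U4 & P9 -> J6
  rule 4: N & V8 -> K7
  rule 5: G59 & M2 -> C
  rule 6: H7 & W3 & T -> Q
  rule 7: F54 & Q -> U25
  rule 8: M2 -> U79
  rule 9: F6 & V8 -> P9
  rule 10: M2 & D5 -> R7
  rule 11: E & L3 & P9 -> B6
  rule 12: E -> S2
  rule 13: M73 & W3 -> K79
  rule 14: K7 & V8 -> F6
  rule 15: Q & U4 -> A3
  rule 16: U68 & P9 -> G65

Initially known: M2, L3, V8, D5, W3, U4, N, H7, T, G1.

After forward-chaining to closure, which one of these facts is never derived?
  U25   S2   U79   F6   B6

U25

[1] rule 4 [N & V8 -> K7]; rule 6 [H7 & W3 & T -> Q]; rule 8 [M2 -> U79]; rule 10 [M2 & D5 -> R7]. ⇒ new: K7, Q, U79, R7.
[2] rule 2 [R7 & V8 -> C]; rule 14 [K7 & V8 -> F6]; rule 15 [Q & U4 -> A3]. ⇒ new: C, F6, A3.
[3] rule 1 [C & L3 & A3 -> E]; rule 9 [F6 & V8 -> P9]. ⇒ new: E, P9.
[4] rule 3 [U4 & P9 -> J6]; rule 11 [E & L3 & P9 -> B6]; rule 12 [E -> S2]. ⇒ new: J6, B6, S2.
Derived: U79 (round 1), F6 (round 2), S2 (round 4), B6 (round 4). U25 never appears in any round.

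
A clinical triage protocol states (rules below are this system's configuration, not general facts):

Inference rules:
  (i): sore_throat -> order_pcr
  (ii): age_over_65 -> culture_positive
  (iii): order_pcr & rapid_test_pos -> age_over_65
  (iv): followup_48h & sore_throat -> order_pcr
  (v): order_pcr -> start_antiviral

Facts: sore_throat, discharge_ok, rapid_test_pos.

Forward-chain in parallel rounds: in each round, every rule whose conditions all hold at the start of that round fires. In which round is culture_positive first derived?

Round 1: (i) [sore_throat -> order_pcr]. Adds order_pcr.
Round 2: (iii) [order_pcr & rapid_test_pos -> age_over_65]; (v) [order_pcr -> start_antiviral]. Adds age_over_65, start_antiviral.
Round 3: (ii) [age_over_65 -> culture_positive]. Adds culture_positive.
culture_positive first appears in round 3.

3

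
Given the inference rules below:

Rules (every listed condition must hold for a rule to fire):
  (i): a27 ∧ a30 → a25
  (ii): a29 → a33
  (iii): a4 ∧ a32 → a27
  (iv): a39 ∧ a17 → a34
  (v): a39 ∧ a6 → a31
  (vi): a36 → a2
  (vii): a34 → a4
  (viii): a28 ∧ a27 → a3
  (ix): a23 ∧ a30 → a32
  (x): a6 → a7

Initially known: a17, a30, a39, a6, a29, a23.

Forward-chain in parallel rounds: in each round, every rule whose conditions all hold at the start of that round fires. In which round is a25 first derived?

4

Round 1 — (ii), (iv), (v), (ix), (x), derive a33, a34, a31, a32, a7.
Round 2 — (vii), derive a4.
Round 3 — (iii), derive a27.
Round 4 — (i), derive a25.
a25 first appears in round 4.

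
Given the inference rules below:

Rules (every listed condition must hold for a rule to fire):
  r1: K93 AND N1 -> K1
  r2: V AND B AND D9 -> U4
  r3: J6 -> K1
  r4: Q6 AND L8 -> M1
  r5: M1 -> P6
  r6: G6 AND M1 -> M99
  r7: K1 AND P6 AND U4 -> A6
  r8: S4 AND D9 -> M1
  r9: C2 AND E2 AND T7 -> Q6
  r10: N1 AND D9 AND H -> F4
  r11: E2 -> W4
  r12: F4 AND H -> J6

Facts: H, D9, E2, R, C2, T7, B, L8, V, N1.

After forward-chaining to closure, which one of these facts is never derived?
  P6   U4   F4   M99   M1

Round 1 — r2, r9, r10, r11, derive U4, Q6, F4, W4.
Round 2 — r4, r12, derive M1, J6.
Round 3 — r3, r5, derive K1, P6.
Round 4 — r7, derive A6.
Derived: U4 (round 1), M1 (round 2), P6 (round 3), F4 (round 1). M99 never appears in any round.

M99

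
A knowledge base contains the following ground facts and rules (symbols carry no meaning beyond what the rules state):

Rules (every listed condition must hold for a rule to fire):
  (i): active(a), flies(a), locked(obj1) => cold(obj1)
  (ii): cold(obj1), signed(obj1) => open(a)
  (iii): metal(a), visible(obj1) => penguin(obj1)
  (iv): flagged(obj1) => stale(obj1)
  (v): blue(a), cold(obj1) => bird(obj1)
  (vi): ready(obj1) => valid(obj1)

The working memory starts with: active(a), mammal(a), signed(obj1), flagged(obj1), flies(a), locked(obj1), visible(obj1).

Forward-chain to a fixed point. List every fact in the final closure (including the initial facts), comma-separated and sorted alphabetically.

active(a), cold(obj1), flagged(obj1), flies(a), locked(obj1), mammal(a), open(a), signed(obj1), stale(obj1), visible(obj1)

[1] (i) [active(a), flies(a), locked(obj1) => cold(obj1)]; (iv) [flagged(obj1) => stale(obj1)]. ⇒ new: cold(obj1), stale(obj1).
[2] (ii) [cold(obj1), signed(obj1) => open(a)]. ⇒ new: open(a).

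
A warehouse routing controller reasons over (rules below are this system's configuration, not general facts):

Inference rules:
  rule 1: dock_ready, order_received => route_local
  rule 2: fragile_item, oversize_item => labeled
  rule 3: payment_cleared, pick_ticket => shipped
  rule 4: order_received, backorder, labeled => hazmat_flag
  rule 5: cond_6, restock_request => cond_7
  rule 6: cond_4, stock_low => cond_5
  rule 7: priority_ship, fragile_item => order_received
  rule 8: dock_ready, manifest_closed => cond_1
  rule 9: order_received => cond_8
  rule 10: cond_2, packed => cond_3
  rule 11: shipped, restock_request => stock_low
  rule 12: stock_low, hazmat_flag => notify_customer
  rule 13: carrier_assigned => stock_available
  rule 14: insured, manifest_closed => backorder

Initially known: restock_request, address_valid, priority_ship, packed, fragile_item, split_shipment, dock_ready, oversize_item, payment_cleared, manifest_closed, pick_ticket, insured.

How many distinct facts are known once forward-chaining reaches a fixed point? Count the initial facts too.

[1] rule 2 [fragile_item, oversize_item => labeled]; rule 3 [payment_cleared, pick_ticket => shipped]; rule 7 [priority_ship, fragile_item => order_received]; rule 8 [dock_ready, manifest_closed => cond_1]; rule 14 [insured, manifest_closed => backorder]. ⇒ new: labeled, shipped, order_received, cond_1, backorder.
[2] rule 1 [dock_ready, order_received => route_local]; rule 4 [order_received, backorder, labeled => hazmat_flag]; rule 9 [order_received => cond_8]; rule 11 [shipped, restock_request => stock_low]. ⇒ new: route_local, hazmat_flag, cond_8, stock_low.
[3] rule 12 [stock_low, hazmat_flag => notify_customer]. ⇒ new: notify_customer.
Closure: {address_valid, backorder, cond_1, cond_8, dock_ready, fragile_item, hazmat_flag, insured, labeled, manifest_closed, notify_customer, order_received, oversize_item, packed, payment_cleared, pick_ticket, priority_ship, restock_request, route_local, shipped, split_shipment, stock_low} — 22 facts.

22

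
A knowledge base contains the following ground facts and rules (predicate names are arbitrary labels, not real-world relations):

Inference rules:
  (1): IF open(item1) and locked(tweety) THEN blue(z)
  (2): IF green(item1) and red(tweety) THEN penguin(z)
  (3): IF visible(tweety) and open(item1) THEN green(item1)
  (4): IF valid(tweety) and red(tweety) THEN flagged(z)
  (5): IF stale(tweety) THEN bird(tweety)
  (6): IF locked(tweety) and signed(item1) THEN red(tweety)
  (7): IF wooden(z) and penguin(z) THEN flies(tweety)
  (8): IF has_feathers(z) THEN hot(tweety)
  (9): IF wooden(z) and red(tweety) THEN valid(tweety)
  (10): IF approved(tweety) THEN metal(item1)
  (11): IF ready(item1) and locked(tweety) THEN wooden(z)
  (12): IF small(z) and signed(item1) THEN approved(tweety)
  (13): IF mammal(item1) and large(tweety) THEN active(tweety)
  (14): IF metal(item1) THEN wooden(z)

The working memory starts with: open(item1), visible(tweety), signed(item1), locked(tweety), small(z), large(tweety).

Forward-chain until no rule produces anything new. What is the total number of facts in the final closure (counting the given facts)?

Round 1 — (1), (3), (6), (12), derive blue(z), green(item1), red(tweety), approved(tweety).
Round 2 — (2), (10), derive penguin(z), metal(item1).
Round 3 — (14), derive wooden(z).
Round 4 — (7), (9), derive flies(tweety), valid(tweety).
Round 5 — (4), derive flagged(z).
Closure: {approved(tweety), blue(z), flagged(z), flies(tweety), green(item1), large(tweety), locked(tweety), metal(item1), open(item1), penguin(z), red(tweety), signed(item1), small(z), valid(tweety), visible(tweety), wooden(z)} — 16 facts.

16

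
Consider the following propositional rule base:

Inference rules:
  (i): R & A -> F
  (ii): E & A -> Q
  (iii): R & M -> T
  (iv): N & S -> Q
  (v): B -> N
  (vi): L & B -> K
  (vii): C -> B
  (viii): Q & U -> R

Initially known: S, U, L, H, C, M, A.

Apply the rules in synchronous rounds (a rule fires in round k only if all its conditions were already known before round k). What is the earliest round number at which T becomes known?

Round 1: (vii) [C -> B]. New: B.
Round 2: (v) [B -> N]; (vi) [L & B -> K]. New: N, K.
Round 3: (iv) [N & S -> Q]. New: Q.
Round 4: (viii) [Q & U -> R]. New: R.
Round 5: (i) [R & A -> F]; (iii) [R & M -> T]. New: F, T.
T first appears in round 5.

5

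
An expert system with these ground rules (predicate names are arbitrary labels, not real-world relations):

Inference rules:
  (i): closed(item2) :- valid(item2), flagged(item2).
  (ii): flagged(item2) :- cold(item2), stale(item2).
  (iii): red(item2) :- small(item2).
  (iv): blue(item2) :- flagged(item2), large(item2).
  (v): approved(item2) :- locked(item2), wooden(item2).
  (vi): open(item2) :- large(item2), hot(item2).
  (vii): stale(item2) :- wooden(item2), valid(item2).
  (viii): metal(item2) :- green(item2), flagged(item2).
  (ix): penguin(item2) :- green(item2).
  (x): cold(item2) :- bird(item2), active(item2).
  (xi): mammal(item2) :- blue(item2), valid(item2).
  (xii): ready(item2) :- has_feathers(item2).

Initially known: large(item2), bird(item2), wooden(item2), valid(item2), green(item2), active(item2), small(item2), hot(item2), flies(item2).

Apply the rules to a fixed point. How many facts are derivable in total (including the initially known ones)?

19

Round 1: (iii) [red(item2) :- small(item2).]; (vi) [open(item2) :- large(item2), hot(item2).]; (vii) [stale(item2) :- wooden(item2), valid(item2).]; (ix) [penguin(item2) :- green(item2).]; (x) [cold(item2) :- bird(item2), active(item2).]. New: red(item2), open(item2), stale(item2), penguin(item2), cold(item2).
Round 2: (ii) [flagged(item2) :- cold(item2), stale(item2).]. New: flagged(item2).
Round 3: (i) [closed(item2) :- valid(item2), flagged(item2).]; (iv) [blue(item2) :- flagged(item2), large(item2).]; (viii) [metal(item2) :- green(item2), flagged(item2).]. New: closed(item2), blue(item2), metal(item2).
Round 4: (xi) [mammal(item2) :- blue(item2), valid(item2).]. New: mammal(item2).
Closure: {active(item2), bird(item2), blue(item2), closed(item2), cold(item2), flagged(item2), flies(item2), green(item2), hot(item2), large(item2), mammal(item2), metal(item2), open(item2), penguin(item2), red(item2), small(item2), stale(item2), valid(item2), wooden(item2)} — 19 facts.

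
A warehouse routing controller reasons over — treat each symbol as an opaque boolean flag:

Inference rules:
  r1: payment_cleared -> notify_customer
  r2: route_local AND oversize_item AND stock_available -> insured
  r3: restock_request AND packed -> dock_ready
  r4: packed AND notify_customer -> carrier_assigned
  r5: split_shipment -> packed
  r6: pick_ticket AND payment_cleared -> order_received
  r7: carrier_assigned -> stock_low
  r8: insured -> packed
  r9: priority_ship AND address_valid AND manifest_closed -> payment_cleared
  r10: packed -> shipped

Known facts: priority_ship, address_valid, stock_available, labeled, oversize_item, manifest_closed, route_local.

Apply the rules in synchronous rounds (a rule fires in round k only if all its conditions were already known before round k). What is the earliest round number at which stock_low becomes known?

4

Round 1 fires r2, r9, giving insured, payment_cleared.
Round 2 fires r1, r8, giving notify_customer, packed.
Round 3 fires r4, r10, giving carrier_assigned, shipped.
Round 4 fires r7, giving stock_low.
stock_low first appears in round 4.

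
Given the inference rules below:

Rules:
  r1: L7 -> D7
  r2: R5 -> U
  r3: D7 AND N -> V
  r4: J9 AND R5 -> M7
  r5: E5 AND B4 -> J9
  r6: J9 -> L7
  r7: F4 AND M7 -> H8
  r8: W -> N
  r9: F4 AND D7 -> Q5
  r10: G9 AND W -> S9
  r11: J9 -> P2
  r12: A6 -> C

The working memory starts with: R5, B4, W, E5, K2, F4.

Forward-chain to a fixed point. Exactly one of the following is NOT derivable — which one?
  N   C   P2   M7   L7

[1] r2 [R5 -> U]; r5 [E5 AND B4 -> J9]; r8 [W -> N]. ⇒ new: U, J9, N.
[2] r4 [J9 AND R5 -> M7]; r6 [J9 -> L7]; r11 [J9 -> P2]. ⇒ new: M7, L7, P2.
[3] r1 [L7 -> D7]; r7 [F4 AND M7 -> H8]. ⇒ new: D7, H8.
[4] r3 [D7 AND N -> V]; r9 [F4 AND D7 -> Q5]. ⇒ new: V, Q5.
Derived: L7 (round 2), M7 (round 2), N (round 1), P2 (round 2). C never appears in any round.

C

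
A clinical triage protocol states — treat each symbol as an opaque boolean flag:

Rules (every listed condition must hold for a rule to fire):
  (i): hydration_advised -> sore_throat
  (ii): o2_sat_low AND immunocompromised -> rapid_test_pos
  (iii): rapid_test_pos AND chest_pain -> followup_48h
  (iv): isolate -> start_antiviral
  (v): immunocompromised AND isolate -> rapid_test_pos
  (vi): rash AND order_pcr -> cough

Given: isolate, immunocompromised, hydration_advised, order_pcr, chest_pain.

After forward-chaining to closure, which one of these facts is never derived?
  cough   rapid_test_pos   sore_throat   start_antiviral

Round 1 — (i), (iv), (v), derive sore_throat, start_antiviral, rapid_test_pos.
Round 2 — (iii), derive followup_48h.
Derived: rapid_test_pos (round 1), start_antiviral (round 1), sore_throat (round 1). cough never appears in any round.

cough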